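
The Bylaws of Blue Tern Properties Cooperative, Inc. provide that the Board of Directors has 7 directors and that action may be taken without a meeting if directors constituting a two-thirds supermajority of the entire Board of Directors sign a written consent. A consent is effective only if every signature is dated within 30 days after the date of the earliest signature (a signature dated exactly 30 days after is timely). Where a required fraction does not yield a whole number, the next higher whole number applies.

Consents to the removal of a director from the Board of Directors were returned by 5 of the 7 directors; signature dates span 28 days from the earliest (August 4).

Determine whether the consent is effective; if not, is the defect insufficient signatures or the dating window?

Signatures required: a two-thirds supermajority of 7 — 2/3 of 7 = 4.67, rounded up to 5, so 5 needed; 5 signed. Sufficient.
Dating window: the latest signature is 28 days after the earliest; the limit is 30 days. Within the window.

Effective — both the signature and dating-window requirements are satisfied.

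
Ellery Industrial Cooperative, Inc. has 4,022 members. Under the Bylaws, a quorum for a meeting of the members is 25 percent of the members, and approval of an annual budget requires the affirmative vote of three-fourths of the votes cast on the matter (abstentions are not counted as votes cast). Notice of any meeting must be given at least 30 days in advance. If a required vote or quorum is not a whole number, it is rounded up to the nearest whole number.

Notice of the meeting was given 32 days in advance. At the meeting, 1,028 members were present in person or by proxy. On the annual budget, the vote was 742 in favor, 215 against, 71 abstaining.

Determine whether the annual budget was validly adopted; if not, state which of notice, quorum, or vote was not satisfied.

Valid — all requirements satisfied.

Notice: 32 days given; 30 required. Satisfied.
Quorum: 25% of 4,022 = 1,005.50, rounded up to 1,006; 1,028 present. Satisfied.
Vote: requires three-fourths of the votes cast (1,028 − 71 abstaining = 957); 3/4 of 957 = 717.75, rounded up to 718, so 718 needed; 742 in favor. Satisfied.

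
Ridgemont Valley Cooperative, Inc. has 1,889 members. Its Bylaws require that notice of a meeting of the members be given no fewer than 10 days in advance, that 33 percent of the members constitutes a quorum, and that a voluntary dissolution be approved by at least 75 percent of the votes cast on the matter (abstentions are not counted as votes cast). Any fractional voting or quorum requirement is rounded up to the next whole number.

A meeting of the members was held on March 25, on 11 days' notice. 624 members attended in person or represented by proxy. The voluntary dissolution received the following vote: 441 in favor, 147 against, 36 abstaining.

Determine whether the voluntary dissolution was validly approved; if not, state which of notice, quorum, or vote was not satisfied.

Notice: 11 days given; 10 required. Satisfied.
Quorum: 33% of 1,889 = 623.37, rounded up to 624; 624 present. Satisfied.
Vote: requires three-fourths of the votes cast (624 − 36 abstaining = 588); 3/4 of 588 = 441, so 441 needed; 441 in favor. Satisfied.

Valid — all requirements satisfied.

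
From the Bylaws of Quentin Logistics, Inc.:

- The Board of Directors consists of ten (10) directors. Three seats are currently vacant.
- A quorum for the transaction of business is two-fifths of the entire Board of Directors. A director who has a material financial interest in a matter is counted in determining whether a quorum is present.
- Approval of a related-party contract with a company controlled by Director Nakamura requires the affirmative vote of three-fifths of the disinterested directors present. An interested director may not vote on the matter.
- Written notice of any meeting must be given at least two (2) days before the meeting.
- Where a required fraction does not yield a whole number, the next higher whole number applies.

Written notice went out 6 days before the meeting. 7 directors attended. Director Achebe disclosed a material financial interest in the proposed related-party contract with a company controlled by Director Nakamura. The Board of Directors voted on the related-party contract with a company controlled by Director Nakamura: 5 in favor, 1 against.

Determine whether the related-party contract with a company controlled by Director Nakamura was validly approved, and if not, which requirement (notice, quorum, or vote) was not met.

Valid — all requirements satisfied.

Notice: 6 days given; 2 required (6 ≥ 2). Satisfied.
Quorum: 7 present (interested directors count toward quorum); quorum is 4. Satisfied.
Vote: the related-party contract with a company controlled by Director Nakamura requires three-fifths of the disinterested directors present (7 − 1 = 6). 3/5 of 6 = 3.60, rounded up to 4, so 4 affirmative votes are needed; 5 voted in favor. Satisfied.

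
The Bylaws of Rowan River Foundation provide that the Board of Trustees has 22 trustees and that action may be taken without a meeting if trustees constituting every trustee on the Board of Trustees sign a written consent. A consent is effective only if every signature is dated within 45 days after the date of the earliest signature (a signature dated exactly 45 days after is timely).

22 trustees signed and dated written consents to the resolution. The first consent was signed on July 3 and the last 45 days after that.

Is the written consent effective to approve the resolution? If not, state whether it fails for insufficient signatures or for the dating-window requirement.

Effective — both the signature and dating-window requirements are satisfied.

Signatures required: every one of 22 — unanimous means all 22, so 22 needed; 22 signed. Sufficient.
Dating window: the latest signature is 45 days after the earliest; the limit is 45 days. Within the window.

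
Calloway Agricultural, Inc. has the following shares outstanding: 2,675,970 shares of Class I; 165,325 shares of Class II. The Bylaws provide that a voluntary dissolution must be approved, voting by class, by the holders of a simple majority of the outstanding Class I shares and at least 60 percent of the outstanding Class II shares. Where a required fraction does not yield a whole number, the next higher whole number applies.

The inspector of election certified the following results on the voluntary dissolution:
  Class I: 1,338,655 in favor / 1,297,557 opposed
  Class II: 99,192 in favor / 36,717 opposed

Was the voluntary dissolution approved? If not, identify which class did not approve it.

Not approved — the Class II shares did not give the required vote.

Class I: a majority of 2675970 is 1337986; 1,337,986 required, 1,338,655 in favor — approved.
Class II: 3/5 of 165325 = 99195; 99,195 required, 99,192 in favor — not approved.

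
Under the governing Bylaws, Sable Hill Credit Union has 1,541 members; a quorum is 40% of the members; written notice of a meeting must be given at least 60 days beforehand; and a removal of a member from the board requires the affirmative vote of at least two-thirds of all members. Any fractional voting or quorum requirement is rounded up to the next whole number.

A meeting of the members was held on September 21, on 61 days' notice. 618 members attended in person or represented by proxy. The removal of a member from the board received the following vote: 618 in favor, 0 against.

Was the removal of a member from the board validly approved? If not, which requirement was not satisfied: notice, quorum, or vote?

Notice: 61 days given; 60 required. Satisfied.
Quorum: 40% of 1,541 = 616.40, rounded up to 617; 618 present. Satisfied.
Vote: requires two-thirds of all members (1,541); 2/3 of 1541 = 1027.33, rounded up to 1028, so 1,028 needed; 618 in favor. Not satisfied.

Invalid — vote requirement not satisfied.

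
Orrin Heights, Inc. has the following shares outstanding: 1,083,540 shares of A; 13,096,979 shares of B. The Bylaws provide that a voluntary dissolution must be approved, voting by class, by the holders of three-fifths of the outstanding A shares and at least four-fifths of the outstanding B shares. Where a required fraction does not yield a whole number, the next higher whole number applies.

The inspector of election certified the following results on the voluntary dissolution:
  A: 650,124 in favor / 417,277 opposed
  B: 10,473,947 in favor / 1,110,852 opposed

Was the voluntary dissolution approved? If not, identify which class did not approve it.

Not approved — the B shares did not give the required vote.

A: 3/5 of 1083540 = 650124; 650,124 required, 650,124 in favor — approved.
B: 4/5 of 13096979 = 10477583.20, rounded up to 10477584; 10,477,584 required, 10,473,947 in favor — not approved.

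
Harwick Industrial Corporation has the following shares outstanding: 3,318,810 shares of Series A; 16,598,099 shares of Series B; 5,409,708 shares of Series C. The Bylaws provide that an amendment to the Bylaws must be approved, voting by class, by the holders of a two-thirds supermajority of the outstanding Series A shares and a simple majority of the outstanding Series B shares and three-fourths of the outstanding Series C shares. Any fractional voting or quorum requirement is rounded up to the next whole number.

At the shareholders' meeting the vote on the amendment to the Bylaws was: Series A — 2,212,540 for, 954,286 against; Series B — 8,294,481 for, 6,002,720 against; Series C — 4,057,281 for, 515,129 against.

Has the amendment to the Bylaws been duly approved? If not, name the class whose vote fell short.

Not approved — the Series B shares did not give the required vote.

Series A: 2/3 of 3318810 = 2212540; 2,212,540 required, 2,212,540 in favor — approved.
Series B: a majority of 16598099 is 8299050; 8,299,050 required, 8,294,481 in favor — not approved.
Series C: 3/4 of 5409708 = 4057281; 4,057,281 required, 4,057,281 in favor — approved.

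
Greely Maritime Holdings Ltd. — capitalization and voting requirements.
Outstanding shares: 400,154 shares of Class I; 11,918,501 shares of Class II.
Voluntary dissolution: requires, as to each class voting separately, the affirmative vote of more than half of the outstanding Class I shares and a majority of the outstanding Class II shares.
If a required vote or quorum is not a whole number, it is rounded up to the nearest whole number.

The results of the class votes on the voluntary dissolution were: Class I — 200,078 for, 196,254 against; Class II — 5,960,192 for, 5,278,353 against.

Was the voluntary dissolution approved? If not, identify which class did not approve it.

Class I: a majority of 400154 is 200078; 200,078 required, 200,078 in favor — approved.
Class II: a majority of 11918501 is 5959251; 5,959,251 required, 5,960,192 in favor — approved.

Approved — every class gave the required vote.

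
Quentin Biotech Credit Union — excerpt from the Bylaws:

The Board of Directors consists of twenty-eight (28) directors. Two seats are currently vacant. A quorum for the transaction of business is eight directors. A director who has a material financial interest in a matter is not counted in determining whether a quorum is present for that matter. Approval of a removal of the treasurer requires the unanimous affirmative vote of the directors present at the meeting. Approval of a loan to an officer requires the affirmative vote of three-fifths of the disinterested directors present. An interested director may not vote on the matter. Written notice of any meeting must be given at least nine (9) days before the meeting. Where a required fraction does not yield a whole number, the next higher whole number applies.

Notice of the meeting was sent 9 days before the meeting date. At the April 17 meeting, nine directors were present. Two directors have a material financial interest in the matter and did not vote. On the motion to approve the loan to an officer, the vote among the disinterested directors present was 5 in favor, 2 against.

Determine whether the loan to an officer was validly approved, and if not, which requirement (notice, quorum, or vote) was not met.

Notice: 9 days given; 9 required (9 ≥ 9). Satisfied.
Quorum: 9 present, but the 2 interested directors do not count, leaving 7. Quorum is 8. Not satisfied.
Vote: the loan to an officer requires three-fifths of the disinterested directors present (9 − 2 = 7). 3/5 of 7 = 4.20, rounded up to 5, so 5 affirmative votes are needed; 5 voted in favor. Satisfied. (Moot — without a quorum no business can be validly transacted.)

Invalid — quorum requirement not satisfied.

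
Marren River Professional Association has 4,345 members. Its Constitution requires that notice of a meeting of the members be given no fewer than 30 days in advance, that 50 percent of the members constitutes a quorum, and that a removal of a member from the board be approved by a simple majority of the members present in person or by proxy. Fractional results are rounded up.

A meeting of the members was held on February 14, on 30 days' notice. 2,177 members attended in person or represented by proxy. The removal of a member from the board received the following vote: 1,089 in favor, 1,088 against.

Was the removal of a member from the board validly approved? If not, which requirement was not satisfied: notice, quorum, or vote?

Valid — all requirements satisfied.

Notice: 30 days given; 30 required. Satisfied.
Quorum: 50% of 4,345 = 2,172.50, rounded up to 2,173; 2,177 present. Satisfied.
Vote: requires a majority of those present (2,177); a majority of 2177 is 1089, so 1,089 needed; 1,089 in favor. Satisfied.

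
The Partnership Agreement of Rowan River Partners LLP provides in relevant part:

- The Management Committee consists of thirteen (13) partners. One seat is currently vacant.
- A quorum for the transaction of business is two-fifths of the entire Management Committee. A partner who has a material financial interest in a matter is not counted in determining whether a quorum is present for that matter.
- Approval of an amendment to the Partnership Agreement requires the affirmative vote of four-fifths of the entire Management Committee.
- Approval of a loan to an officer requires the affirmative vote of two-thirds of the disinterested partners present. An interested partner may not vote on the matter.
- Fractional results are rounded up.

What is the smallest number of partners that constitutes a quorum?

2/5 of 13 = 5.20, rounded up to 6.

6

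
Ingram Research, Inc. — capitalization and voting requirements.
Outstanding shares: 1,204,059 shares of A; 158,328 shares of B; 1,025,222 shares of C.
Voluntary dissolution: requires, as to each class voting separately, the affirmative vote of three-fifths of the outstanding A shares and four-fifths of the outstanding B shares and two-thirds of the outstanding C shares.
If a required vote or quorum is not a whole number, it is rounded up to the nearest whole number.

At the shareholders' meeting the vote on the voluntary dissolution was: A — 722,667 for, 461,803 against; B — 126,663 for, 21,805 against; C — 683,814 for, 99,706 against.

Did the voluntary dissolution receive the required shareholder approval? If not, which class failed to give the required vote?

Approved — every class gave the required vote.

A: 3/5 of 1204059 = 722435.40, rounded up to 722436; 722,436 required, 722,667 in favor — approved.
B: 4/5 of 158328 = 126662.40, rounded up to 126663; 126,663 required, 126,663 in favor — approved.
C: 2/3 of 1025222 = 683481.33, rounded up to 683482; 683,482 required, 683,814 in favor — approved.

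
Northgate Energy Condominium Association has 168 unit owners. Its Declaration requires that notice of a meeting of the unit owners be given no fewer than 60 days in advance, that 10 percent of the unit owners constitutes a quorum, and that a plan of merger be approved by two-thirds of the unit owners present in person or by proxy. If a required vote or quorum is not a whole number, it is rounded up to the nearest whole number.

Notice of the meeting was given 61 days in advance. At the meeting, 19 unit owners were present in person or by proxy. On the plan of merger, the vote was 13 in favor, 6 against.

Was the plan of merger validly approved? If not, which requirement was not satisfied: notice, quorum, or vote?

Notice: 61 days given; 60 required. Satisfied.
Quorum: 10% of 168 = 16.80, rounded up to 17; 19 present. Satisfied.
Vote: requires two-thirds of those present (19); 2/3 of 19 = 12.67, rounded up to 13, so 13 needed; 13 in favor. Satisfied.

Valid — all requirements satisfied.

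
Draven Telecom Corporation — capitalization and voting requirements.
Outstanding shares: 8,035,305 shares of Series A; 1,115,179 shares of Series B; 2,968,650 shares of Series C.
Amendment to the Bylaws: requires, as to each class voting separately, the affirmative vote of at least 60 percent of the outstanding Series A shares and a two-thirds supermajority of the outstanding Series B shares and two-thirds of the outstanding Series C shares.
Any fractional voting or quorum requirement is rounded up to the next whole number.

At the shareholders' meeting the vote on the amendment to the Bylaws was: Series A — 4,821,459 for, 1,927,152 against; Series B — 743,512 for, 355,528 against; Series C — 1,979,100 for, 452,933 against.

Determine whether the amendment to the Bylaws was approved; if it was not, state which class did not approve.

Series A: 3/5 of 8035305 = 4821183; 4,821,183 required, 4,821,459 in favor — approved.
Series B: 2/3 of 1115179 = 743452.67, rounded up to 743453; 743,453 required, 743,512 in favor — approved.
Series C: 2/3 of 2968650 = 1979100; 1,979,100 required, 1,979,100 in favor — approved.

Approved — every class gave the required vote.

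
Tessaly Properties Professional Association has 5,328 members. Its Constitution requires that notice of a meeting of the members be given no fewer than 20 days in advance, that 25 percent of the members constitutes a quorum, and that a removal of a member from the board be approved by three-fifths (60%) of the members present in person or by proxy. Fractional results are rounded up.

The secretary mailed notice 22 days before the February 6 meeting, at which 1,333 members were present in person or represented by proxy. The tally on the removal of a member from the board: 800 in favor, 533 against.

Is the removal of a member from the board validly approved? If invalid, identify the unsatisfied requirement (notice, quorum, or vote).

Valid — all requirements satisfied.

Notice: 22 days given; 20 required. Satisfied.
Quorum: 25% of 5,328 = 1,332; 1,333 present. Satisfied.
Vote: requires three-fifths of those present (1,333); 3/5 of 1333 = 799.80, rounded up to 800, so 800 needed; 800 in favor. Satisfied.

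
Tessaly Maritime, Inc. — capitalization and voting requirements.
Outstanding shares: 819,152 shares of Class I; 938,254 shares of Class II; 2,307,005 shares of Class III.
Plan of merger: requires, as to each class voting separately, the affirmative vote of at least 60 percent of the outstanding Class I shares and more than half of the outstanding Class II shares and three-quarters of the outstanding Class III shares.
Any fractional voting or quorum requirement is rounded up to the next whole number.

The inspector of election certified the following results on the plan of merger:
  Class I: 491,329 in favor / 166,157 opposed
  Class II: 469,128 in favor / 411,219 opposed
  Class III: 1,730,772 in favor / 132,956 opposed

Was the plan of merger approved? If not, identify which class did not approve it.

Not approved — the Class I shares did not give the required vote.

Class I: 3/5 of 819152 = 491491.20, rounded up to 491492; 491,492 required, 491,329 in favor — not approved.
Class II: a majority of 938254 is 469128; 469,128 required, 469,128 in favor — approved.
Class III: 3/4 of 2307005 = 1730253.75, rounded up to 1730254; 1,730,254 required, 1,730,772 in favor — approved.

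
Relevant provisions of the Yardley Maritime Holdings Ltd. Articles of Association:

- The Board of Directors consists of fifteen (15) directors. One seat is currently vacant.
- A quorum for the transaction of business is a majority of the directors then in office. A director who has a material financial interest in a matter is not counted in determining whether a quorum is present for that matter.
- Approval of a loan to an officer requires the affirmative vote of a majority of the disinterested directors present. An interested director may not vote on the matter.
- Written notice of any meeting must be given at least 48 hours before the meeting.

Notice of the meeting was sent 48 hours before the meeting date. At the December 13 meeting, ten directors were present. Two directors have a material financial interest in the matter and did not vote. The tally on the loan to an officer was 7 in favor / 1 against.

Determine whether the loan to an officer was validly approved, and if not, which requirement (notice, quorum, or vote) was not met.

Notice: 48 hours given; 48 required (48 ≥ 48). Satisfied.
Quorum: 10 present, but the 2 interested directors do not count, leaving 8. Quorum is 8. Satisfied.
Vote: the loan to an officer requires a majority of the disinterested directors present (10 − 2 = 8). A majority of 8 is 5, so 5 affirmative votes are needed; 7 voted in favor. Satisfied.

Valid — all requirements satisfied.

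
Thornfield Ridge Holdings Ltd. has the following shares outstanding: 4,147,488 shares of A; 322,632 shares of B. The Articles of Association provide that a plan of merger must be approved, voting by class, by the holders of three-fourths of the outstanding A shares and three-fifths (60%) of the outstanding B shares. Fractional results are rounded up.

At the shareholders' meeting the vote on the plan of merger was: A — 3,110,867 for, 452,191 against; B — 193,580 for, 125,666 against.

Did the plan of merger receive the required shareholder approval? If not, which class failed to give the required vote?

A: 3/4 of 4147488 = 3110616; 3,110,616 required, 3,110,867 in favor — approved.
B: 3/5 of 322632 = 193579.20, rounded up to 193580; 193,580 required, 193,580 in favor — approved.

Approved — every class gave the required vote.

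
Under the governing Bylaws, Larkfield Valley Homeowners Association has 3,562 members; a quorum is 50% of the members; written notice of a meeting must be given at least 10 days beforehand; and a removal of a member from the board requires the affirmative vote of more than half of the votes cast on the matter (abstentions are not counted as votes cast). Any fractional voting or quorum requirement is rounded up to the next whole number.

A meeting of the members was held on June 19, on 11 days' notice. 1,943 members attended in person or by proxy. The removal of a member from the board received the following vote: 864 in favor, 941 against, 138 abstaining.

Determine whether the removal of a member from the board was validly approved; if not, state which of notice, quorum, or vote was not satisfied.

Invalid — vote requirement not satisfied.

Notice: 11 days given; 10 required. Satisfied.
Quorum: 50% of 3,562 = 1,781; 1,943 present. Satisfied.
Vote: requires a majority of the votes cast (1,943 − 138 abstaining = 1,805); a majority of 1805 is 903, so 903 needed; 864 in favor. Not satisfied.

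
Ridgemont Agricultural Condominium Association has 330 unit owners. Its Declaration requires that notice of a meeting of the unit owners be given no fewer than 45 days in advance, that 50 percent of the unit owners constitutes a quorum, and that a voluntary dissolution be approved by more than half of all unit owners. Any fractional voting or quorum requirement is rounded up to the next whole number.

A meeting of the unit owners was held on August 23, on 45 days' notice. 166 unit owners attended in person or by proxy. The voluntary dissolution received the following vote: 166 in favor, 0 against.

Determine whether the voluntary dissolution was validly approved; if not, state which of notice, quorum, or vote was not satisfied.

Valid — all requirements satisfied.

Notice: 45 days given; 45 required. Satisfied.
Quorum: 50% of 330 = 165; 166 present. Satisfied.
Vote: requires a majority of all unit owners (330); a majority of 330 is 166, so 166 needed; 166 in favor. Satisfied.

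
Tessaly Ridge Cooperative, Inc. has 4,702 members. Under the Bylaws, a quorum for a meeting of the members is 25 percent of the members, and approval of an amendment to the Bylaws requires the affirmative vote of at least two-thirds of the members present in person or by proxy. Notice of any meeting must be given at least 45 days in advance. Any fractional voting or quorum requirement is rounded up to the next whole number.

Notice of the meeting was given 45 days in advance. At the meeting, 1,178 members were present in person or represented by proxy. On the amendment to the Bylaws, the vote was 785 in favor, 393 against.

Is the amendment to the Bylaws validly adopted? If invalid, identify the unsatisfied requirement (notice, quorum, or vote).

Invalid — vote requirement not satisfied.

Notice: 45 days given; 45 required. Satisfied.
Quorum: 25% of 4,702 = 1,175.50, rounded up to 1,176; 1,178 present. Satisfied.
Vote: requires two-thirds of those present (1,178); 2/3 of 1178 = 785.33, rounded up to 786, so 786 needed; 785 in favor. Not satisfied.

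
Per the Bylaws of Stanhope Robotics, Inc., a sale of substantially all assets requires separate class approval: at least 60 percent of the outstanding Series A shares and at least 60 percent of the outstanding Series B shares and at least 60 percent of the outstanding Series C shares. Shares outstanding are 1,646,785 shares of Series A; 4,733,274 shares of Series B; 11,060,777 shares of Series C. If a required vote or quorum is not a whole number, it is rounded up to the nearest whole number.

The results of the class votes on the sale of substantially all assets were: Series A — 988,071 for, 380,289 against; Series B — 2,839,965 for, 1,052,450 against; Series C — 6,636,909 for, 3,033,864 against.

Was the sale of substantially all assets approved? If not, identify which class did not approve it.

Series A: 3/5 of 1646785 = 988071; 988,071 required, 988,071 in favor — approved.
Series B: 3/5 of 4733274 = 2839964.40, rounded up to 2839965; 2,839,965 required, 2,839,965 in favor — approved.
Series C: 3/5 of 11060777 = 6636466.20, rounded up to 6636467; 6,636,467 required, 6,636,909 in favor — approved.

Approved — every class gave the required vote.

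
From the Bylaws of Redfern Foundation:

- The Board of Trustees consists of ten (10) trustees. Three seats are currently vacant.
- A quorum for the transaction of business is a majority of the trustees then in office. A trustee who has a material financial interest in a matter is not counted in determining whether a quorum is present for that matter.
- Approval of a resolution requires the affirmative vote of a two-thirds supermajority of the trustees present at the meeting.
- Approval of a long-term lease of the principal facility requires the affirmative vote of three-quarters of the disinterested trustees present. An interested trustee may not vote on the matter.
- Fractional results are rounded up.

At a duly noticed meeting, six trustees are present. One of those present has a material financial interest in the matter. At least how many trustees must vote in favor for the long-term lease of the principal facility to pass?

The long-term lease of the principal facility requires three-fourths of the disinterested trustees present (6 − 1 = 5).
3/4 of 5 = 3.75, rounded up to 4.

4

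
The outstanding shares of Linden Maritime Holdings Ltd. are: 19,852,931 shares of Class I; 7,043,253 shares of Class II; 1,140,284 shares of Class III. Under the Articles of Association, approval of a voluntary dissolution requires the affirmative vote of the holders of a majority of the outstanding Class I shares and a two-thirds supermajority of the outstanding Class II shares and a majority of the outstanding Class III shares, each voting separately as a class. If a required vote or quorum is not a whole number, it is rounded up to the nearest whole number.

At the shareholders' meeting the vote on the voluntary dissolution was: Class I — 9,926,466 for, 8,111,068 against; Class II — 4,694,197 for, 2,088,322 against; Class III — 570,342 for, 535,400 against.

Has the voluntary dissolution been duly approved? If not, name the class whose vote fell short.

Not approved — the Class II shares did not give the required vote.

Class I: a majority of 19852931 is 9926466; 9,926,466 required, 9,926,466 in favor — approved.
Class II: 2/3 of 7043253 = 4695502; 4,695,502 required, 4,694,197 in favor — not approved.
Class III: a majority of 1140284 is 570143; 570,143 required, 570,342 in favor — approved.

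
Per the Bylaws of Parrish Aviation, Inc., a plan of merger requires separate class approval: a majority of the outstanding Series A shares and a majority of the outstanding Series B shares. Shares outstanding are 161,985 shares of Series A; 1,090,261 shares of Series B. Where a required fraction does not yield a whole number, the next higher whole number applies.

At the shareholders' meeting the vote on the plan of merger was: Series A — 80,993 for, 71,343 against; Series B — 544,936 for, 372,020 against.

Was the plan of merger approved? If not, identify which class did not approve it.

Series A: a majority of 161985 is 80993; 80,993 required, 80,993 in favor — approved.
Series B: a majority of 1090261 is 545131; 545,131 required, 544,936 in favor — not approved.

Not approved — the Series B shares did not give the required vote.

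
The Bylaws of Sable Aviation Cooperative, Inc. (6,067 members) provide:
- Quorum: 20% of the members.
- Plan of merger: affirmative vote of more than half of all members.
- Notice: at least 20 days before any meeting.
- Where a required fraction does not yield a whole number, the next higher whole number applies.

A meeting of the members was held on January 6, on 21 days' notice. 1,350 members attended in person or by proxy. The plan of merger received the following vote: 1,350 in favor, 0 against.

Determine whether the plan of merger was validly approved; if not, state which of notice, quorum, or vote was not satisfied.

Invalid — vote requirement not satisfied.

Notice: 21 days given; 20 required. Satisfied.
Quorum: 20% of 6,067 = 1,213.40, rounded up to 1,214; 1,350 present. Satisfied.
Vote: requires a majority of all members (6,067); a majority of 6067 is 3034, so 3,034 needed; 1,350 in favor. Not satisfied.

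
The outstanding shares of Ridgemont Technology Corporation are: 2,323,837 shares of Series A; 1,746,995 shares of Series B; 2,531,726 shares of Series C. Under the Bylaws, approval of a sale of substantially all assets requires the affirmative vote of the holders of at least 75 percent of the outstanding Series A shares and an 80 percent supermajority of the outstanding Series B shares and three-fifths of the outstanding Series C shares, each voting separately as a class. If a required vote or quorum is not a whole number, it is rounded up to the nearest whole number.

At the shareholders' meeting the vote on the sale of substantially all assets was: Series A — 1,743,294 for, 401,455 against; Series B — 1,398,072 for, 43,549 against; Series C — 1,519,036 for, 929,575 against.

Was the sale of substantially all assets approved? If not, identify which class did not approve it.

Approved — every class gave the required vote.

Series A: 3/4 of 2323837 = 1742877.75, rounded up to 1742878; 1,742,878 required, 1,743,294 in favor — approved.
Series B: 4/5 of 1746995 = 1397596; 1,397,596 required, 1,398,072 in favor — approved.
Series C: 3/5 of 2531726 = 1519035.60, rounded up to 1519036; 1,519,036 required, 1,519,036 in favor — approved.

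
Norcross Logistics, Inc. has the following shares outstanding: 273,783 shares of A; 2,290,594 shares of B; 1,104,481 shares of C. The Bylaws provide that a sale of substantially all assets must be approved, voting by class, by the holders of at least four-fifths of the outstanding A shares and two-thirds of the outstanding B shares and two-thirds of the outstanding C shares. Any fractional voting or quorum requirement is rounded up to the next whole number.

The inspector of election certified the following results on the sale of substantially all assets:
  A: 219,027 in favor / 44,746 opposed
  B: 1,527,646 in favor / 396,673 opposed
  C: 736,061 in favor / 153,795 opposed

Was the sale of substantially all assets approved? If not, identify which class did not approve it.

Not approved — the C shares did not give the required vote.

A: 4/5 of 273783 = 219026.40, rounded up to 219027; 219,027 required, 219,027 in favor — approved.
B: 2/3 of 2290594 = 1527062.67, rounded up to 1527063; 1,527,063 required, 1,527,646 in favor — approved.
C: 2/3 of 1104481 = 736320.67, rounded up to 736321; 736,321 required, 736,061 in favor — not approved.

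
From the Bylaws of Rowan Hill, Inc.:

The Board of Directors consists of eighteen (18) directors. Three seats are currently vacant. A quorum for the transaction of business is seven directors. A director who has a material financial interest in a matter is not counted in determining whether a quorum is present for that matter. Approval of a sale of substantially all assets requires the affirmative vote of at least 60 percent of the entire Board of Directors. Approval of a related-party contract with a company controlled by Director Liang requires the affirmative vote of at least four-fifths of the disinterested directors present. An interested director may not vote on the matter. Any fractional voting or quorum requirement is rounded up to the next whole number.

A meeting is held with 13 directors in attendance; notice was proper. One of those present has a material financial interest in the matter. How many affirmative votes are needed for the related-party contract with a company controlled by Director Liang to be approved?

10

The related-party contract with a company controlled by Director Liang requires four-fifths of the disinterested directors present (13 − 1 = 12).
4/5 of 12 = 9.60, rounded up to 10.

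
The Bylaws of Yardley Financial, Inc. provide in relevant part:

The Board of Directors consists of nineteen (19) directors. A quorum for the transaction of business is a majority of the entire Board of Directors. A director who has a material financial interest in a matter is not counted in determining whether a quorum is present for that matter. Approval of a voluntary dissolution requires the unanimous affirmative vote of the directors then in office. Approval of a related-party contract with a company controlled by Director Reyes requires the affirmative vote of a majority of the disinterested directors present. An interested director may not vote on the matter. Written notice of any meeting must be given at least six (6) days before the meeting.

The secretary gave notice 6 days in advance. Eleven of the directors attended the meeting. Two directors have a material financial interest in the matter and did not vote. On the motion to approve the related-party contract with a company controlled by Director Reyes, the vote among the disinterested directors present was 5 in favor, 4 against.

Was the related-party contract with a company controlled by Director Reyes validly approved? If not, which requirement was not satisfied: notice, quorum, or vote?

Invalid — quorum requirement not satisfied.

Notice: 6 days given; 6 required (6 ≥ 6). Satisfied.
Quorum: 11 present, but the 2 interested directors do not count, leaving 9. Quorum is 10. Not satisfied.
Vote: the related-party contract with a company controlled by Director Reyes requires a majority of the disinterested directors present (11 − 2 = 9). A majority of 9 is 5, so 5 affirmative votes are needed; 5 voted in favor. Satisfied. (Moot — without a quorum no business can be validly transacted.)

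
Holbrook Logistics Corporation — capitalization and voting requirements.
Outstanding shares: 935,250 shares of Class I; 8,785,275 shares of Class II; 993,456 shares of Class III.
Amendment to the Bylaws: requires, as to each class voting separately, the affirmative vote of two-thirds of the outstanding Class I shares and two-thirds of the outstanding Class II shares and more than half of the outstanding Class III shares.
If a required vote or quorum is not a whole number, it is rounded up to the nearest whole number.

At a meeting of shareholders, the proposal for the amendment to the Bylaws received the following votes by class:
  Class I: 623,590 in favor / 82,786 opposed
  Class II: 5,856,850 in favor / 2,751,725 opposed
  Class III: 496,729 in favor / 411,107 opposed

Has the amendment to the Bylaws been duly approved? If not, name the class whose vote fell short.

Class I: 2/3 of 935250 = 623500; 623,500 required, 623,590 in favor — approved.
Class II: 2/3 of 8785275 = 5856850; 5,856,850 required, 5,856,850 in favor — approved.
Class III: a majority of 993456 is 496729; 496,729 required, 496,729 in favor — approved.

Approved — every class gave the required vote.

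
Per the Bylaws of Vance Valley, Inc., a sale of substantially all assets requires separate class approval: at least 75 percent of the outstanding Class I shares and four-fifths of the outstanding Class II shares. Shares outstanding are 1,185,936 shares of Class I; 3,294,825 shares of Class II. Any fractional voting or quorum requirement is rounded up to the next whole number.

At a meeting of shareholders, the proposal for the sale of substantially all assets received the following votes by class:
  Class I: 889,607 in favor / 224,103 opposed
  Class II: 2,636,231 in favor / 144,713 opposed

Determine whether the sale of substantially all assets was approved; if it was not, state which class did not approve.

Approved — every class gave the required vote.

Class I: 3/4 of 1185936 = 889452; 889,452 required, 889,607 in favor — approved.
Class II: 4/5 of 3294825 = 2635860; 2,635,860 required, 2,636,231 in favor — approved.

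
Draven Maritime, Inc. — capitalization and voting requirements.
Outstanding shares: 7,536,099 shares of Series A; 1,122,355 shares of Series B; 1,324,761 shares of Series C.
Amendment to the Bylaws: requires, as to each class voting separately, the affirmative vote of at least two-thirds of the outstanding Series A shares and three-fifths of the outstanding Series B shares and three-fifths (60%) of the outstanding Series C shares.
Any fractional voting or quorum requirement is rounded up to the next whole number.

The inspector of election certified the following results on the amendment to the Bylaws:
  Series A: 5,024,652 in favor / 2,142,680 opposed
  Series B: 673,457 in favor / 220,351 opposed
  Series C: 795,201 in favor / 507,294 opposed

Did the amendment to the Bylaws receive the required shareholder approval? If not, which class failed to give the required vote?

Approved — every class gave the required vote.

Series A: 2/3 of 7536099 = 5024066; 5,024,066 required, 5,024,652 in favor — approved.
Series B: 3/5 of 1122355 = 673413; 673,413 required, 673,457 in favor — approved.
Series C: 3/5 of 1324761 = 794856.60, rounded up to 794857; 794,857 required, 795,201 in favor — approved.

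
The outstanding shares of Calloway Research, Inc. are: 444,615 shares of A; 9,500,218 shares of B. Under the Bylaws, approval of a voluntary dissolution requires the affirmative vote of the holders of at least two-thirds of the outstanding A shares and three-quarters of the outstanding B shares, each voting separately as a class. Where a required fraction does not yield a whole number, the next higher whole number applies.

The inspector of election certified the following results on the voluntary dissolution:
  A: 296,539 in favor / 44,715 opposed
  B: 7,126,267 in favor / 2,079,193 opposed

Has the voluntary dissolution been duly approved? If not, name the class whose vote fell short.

A: 2/3 of 444615 = 296410; 296,410 required, 296,539 in favor — approved.
B: 3/4 of 9500218 = 7125163.50, rounded up to 7125164; 7,125,164 required, 7,126,267 in favor — approved.

Approved — every class gave the required vote.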